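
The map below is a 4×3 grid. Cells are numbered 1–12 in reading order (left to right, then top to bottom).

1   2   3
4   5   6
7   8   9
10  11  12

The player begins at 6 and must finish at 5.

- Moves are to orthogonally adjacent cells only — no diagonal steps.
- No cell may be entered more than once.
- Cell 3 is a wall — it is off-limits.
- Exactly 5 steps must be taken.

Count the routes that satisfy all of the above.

2

Need simple routes of exactly 5 moves from 6 to 5 (Manhattan distance 1, so 2 moves are spent on a detour and 2 undoing it).
Enumerating: 6 9 12 11 8 5 | 6 9 8 7 4 5.
That gives 2 routes.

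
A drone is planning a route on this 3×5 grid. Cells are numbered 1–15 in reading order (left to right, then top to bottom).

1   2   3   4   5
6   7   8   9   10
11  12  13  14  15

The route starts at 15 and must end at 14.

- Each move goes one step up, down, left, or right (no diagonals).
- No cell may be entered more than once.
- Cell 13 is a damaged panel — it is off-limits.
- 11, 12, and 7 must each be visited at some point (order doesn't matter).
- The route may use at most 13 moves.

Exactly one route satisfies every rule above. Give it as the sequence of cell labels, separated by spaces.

15 10 5 4 3 2 1 6 11 12 7 8 9 14

The budget equals the shortest possible length, so every move has to be on a shortest route through the required cells.
Route from 15: up 2 to 5, left 4 to 1, down 2 to 11, right 1 to 12, up 1 to 7, right 2 to 9, down 1 to 14 — 13 moves in all.
Check: all required cells visited; 13 ≤ 13 moves.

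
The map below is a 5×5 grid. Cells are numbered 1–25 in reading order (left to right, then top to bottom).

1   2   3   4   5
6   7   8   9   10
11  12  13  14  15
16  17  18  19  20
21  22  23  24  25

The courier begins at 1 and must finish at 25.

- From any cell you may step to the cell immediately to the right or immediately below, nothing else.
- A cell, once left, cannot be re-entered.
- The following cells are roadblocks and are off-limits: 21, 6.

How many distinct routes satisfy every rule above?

A right/down-only route from 1 to 25 makes exactly 4 down-moves and 4 right-moves in some order.
With no other constraints that would be C(8,4) = 70 routes.
Subtract routes through each blocked cell (inclusion–exclusion for overlaps): − through 6: 35 − through 21: 1 + through 6&21: 1 → 35.
That gives 35 routes.

35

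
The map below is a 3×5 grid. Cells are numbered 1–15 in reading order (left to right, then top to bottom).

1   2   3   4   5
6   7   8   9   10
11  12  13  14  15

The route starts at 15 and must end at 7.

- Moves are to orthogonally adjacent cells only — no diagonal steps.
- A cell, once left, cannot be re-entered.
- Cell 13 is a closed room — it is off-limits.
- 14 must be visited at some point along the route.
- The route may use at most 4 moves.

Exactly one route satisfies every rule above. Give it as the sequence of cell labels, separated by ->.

The 4-move cap with required stops at 14 leaves no slack for detours.
Route from 15: left 1 to 14, up 1 to 9, left 2 to 7 — 4 moves in all.
Check: all required cells visited; 4 ≤ 4 moves.

15 -> 14 -> 9 -> 8 -> 7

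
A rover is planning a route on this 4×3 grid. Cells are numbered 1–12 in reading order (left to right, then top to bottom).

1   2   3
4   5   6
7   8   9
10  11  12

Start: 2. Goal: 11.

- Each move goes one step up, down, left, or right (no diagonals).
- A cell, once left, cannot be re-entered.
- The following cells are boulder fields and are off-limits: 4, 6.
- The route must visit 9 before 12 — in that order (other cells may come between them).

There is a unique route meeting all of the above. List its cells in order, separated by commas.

The waypoints must appear in the order 9, 12, with no cell reused.
Route from 2: 2× down (reaching 8), right to 9, down to 12, left to 11 — 5 moves in all.
Check: order respected (9 at step 3, 12 at step 4).

2, 5, 8, 9, 12, 11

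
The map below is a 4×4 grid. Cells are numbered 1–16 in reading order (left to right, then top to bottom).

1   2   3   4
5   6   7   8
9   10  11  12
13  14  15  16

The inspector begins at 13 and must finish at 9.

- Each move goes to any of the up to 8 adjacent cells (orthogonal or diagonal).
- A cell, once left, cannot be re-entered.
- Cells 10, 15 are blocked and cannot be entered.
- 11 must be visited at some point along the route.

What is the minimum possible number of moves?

4

Any route passes through 11 somewhere between 13 and 9. Summing Chebyshev distances along the two legs (13 → 11 → 9) gives a lower bound of 2 + 2 = 4 moves.
A route of 4 moves achieves this: 13 → 14 → 11 → 6 → 9.
Since 4 matches the lower bound, it is optimal.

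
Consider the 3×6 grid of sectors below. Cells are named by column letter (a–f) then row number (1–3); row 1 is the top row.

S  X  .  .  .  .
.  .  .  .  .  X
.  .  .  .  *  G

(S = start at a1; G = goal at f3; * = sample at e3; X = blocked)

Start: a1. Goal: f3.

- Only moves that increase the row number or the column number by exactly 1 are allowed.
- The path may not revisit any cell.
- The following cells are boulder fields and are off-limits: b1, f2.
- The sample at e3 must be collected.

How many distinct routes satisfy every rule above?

A right/down-only route from a1 to f3 makes exactly 2 down-moves and 5 right-moves in some order.
With no other constraints that would be C(7,2) = 21 routes.
Split at e3 and multiply the segment counts (each segment already excludes blocked cells): a1→e3: 5; e3→f3: 1; product = 5.
That gives 5 routes.

5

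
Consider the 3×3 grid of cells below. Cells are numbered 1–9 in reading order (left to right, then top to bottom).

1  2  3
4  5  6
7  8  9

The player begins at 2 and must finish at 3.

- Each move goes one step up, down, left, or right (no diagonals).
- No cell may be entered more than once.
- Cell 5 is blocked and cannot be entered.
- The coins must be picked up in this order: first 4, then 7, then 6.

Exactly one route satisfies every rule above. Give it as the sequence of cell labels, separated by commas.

The waypoints must appear in the order 4, 7, 6, with no cell reused.
Route from 2: left to 1, 2× down (reaching 7), 2× right (reaching 9), 2× up (reaching 3) — 7 moves in all.
Check: order respected (4 at step 2, 7 at step 3, 6 at step 6).

2, 1, 4, 7, 8, 9, 6, 3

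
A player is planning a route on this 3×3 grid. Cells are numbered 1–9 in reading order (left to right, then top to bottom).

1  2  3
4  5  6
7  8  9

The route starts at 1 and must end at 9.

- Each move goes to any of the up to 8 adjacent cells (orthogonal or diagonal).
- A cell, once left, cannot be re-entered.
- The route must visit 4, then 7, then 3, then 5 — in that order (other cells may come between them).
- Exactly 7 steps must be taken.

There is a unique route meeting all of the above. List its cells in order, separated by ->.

The waypoints must appear in the order 4, 7, 3, 5, with no cell reused.
Route from 1: down 2 to 7, right 1 to 8, up-right 1 to 6, up 1 to 3, down-left 1 to 5, down-right 1 to 9 — 7 moves in all.
Check: order respected (4 at step 1, 7 at step 2, 3 at step 5, 5 at step 6); 7 moves as required.

1 -> 4 -> 7 -> 8 -> 6 -> 3 -> 5 -> 9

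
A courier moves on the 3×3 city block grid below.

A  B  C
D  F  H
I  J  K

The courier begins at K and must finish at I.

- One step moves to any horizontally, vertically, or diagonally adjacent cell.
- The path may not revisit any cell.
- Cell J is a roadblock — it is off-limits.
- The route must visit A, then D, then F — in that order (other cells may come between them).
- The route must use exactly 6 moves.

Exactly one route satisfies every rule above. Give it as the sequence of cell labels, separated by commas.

K, H, B, A, D, F, I

The waypoints must appear in the order A, D, F, with no cell reused.
Route from K: up 1 to H, up-left 1 to B, left 1 to A, down 1 to D, right 1 to F, down-left 1 to I — 6 moves in all.
Check: order respected (A at step 3, D at step 4, F at step 5); 6 moves as required.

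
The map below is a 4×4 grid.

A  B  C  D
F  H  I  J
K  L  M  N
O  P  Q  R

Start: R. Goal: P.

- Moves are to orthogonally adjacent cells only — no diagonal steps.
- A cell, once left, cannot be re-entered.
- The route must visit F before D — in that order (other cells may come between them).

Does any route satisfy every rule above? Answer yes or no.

no

Ignoring the required order, 45 revisit-free routes from R to P pass through all of F and D; the waypoint orders that occur are D → F (45) — never F → D.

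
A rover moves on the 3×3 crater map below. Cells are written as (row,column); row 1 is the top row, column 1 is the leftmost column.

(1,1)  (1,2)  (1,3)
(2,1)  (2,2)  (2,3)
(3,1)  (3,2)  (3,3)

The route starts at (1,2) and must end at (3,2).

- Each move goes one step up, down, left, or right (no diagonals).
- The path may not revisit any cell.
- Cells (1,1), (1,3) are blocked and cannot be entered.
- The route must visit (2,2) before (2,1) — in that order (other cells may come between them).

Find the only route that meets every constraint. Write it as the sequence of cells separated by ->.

(1,2) -> (2,2) -> (2,1) -> (3,1) -> (3,2)

The waypoints must appear in the order (2,2), (2,1), with no cell reused.
Route from (1,2): down to (2,2), left to (2,1), down to (3,1), right to (3,2) — 4 moves in all.
Check: order respected ((2,2) at step 1, (2,1) at step 2).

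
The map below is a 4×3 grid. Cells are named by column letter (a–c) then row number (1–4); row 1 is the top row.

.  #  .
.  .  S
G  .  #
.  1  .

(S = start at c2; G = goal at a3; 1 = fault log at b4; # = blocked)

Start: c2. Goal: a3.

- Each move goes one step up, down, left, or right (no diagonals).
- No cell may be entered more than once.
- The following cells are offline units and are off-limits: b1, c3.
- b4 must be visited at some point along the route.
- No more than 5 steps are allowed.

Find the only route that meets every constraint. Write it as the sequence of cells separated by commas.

Any route must reach b4 and still end at a3 within 5 moves, so the order of the required stops is forced.
Route from c2: left 1 to b2, down 2 to b4, left 1 to a4, up 1 to a3 — 5 moves in all.
Check: all required cells visited; 5 ≤ 5 moves.

c2, b2, b3, b4, a4, a3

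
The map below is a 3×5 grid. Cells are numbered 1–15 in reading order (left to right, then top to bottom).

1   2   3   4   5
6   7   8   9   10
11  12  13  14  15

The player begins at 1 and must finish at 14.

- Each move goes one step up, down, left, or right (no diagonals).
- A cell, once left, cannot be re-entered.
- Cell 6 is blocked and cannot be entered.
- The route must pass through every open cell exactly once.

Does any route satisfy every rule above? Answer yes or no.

no

Cell 11 has only one open neighbour but is neither the start nor the goal, so a Hamiltonian route would have to both enter and leave it through the same neighbour — impossible without revisiting.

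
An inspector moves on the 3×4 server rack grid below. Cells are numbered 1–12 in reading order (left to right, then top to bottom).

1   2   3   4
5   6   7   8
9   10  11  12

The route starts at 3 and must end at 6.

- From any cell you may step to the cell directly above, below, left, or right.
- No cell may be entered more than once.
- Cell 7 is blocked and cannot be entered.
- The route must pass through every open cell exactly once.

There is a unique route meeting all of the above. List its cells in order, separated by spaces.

Need to visit all 11 open cells exactly once, starting at 3 and ending at 6.
Route from 3: right to 4, 2× down (reaching 12), 3× left (reaching 9), 2× up (reaching 1), right to 2, down to 6 — 10 moves in all.
Check: all 11 open cells covered.

3 4 8 12 11 10 9 5 1 2 6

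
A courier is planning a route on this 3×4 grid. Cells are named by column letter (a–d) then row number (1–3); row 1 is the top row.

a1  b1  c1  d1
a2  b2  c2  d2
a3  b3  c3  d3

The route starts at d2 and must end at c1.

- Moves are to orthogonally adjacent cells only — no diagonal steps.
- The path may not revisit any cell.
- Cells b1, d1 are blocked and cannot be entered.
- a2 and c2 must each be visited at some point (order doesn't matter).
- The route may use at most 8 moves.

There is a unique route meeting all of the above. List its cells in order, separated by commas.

d2, d3, c3, b3, a3, a2, b2, c2, c1

Any route must reach a2 and c2 and still end at c1 within 8 moves, so the order of the required stops is forced.
Route from d2: down to d3, 3× left (reaching a3), up to a2, 2× right (reaching c2), up to c1 — 8 moves in all.
Check: all required cells visited; 8 ≤ 8 moves.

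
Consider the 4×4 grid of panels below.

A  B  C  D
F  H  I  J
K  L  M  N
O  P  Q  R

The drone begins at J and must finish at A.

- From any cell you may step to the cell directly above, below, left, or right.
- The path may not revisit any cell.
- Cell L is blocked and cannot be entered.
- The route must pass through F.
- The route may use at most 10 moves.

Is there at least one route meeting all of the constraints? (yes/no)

One route that works: J → I → H → F → A.

yes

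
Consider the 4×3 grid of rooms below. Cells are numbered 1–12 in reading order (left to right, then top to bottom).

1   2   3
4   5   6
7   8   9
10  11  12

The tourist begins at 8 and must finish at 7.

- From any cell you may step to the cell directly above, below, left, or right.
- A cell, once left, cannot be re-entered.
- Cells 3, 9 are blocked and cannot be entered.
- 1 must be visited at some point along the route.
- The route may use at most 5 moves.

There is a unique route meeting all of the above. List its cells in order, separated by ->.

8 -> 5 -> 2 -> 1 -> 4 -> 7

The 5-move cap with required stops at 1 leaves no slack for detours.
Route from 8: 2× up (reaching 2), left to 1, 2× down (reaching 7) — 5 moves in all.
Check: all required cells visited; 5 ≤ 5 moves.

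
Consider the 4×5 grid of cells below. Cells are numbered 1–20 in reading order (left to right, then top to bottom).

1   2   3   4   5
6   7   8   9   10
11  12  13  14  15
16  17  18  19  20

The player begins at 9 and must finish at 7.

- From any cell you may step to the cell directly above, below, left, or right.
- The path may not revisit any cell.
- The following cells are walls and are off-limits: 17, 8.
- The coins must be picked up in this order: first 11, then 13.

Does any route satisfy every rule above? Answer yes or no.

Ignoring the required order, 23 revisit-free routes from 9 to 7 pass through all of 11 and 13; the waypoint orders that occur are 13 → 11 (23) — never 11 → 13.

no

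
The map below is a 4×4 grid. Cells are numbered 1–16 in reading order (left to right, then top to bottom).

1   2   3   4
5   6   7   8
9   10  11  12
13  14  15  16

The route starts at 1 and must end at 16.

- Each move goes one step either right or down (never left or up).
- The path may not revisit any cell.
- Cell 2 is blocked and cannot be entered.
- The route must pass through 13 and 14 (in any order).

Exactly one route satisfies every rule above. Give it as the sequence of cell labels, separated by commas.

Moves only go right or down, so the column and row indices never decrease.
Route from 1: down 3 to 13, right 3 to 16 — 6 moves in all.
Check: all required cells visited.

1, 5, 9, 13, 14, 15, 16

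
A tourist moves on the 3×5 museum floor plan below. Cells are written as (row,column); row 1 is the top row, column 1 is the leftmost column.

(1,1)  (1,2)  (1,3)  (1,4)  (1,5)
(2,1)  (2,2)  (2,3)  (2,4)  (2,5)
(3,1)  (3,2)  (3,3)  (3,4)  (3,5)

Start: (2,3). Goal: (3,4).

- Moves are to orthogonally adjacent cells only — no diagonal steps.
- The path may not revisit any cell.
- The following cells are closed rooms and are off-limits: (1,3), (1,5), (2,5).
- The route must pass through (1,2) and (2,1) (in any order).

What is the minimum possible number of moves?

8

Any route passes through (1,2) and (2,1) in some order between (2,3) and (3,4). Summing Manhattan distances along each leg and taking the cheapest ordering ((2,3) → (1,2) → (2,1) → (3,4)) gives a lower bound of 2 + 2 + 4 = 8 moves.
A route of 8 moves achieves this: (2,3) → (2,2) → (1,2) → (1,1) → (2,1) → (3,1) → (3,2) → (3,3) → (3,4).
Since 8 matches the lower bound, it is optimal.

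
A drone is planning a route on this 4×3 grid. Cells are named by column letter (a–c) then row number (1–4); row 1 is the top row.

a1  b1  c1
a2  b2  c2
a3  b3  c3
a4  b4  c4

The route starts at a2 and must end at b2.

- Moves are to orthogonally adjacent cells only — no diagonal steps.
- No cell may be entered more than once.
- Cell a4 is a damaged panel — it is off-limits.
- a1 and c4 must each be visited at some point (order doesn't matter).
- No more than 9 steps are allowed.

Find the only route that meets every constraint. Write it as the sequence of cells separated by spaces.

a2 a1 b1 c1 c2 c3 c4 b4 b3 b2

The budget equals the shortest possible length, so every move has to be on a shortest route through the required cells.
Route from a2: up to a1, 2× right (reaching c1), 3× down (reaching c4), left to b4, 2× up (reaching b2) — 9 moves in all.
Check: all required cells visited; 9 ≤ 9 moves.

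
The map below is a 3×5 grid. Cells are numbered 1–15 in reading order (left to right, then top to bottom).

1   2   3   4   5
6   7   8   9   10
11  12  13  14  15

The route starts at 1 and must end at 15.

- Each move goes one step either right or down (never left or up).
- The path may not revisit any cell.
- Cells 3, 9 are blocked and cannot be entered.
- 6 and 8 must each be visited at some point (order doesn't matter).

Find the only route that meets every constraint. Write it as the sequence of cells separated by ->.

1 -> 6 -> 7 -> 8 -> 13 -> 14 -> 15

Moves only go right or down, so the column and row indices never decrease.
Route from 1: down to 6, 2× right (reaching 8), down to 13, 2× right (reaching 15) — 6 moves in all.
Check: all required cells visited.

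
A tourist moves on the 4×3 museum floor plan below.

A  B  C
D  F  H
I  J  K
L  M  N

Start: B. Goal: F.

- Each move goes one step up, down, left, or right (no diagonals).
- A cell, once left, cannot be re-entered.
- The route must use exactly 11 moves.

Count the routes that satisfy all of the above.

0

Need simple routes of exactly 11 moves from B to F (Manhattan distance 1, so 5 moves are spent on a detour and 5 undoing it).
No route satisfies every constraint, so the count is 0.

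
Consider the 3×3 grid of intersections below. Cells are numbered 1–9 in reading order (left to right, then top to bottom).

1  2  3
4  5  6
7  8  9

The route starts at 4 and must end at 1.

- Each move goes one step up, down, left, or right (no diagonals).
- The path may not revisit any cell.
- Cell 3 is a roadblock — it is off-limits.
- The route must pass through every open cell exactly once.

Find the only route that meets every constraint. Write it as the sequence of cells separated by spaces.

4 7 8 9 6 5 2 1

Need to visit all 8 open cells exactly once, starting at 4 and ending at 1.
Cell 9 has only two open neighbours (6 and 8), so the path must pass straight through it: one of those is the cell it's entered from and the other is where it exits.
Route from 4: down 1 to 7, right 2 to 9, up 1 to 6, left 1 to 5, up 1 to 2, left 1 to 1 — 7 moves in all.
Check: all 8 open cells covered.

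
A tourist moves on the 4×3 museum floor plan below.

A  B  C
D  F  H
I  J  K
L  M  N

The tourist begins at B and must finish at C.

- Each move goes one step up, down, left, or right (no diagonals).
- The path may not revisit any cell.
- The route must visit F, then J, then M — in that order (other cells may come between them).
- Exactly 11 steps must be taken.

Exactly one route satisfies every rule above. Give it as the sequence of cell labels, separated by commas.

B, A, D, F, J, I, L, M, N, K, H, C

The waypoints must appear in the order F, J, M, with no cell reused.
Route from B: left 1 to A, down 1 to D, right 1 to F, down 1 to J, left 1 to I, down 1 to L, right 2 to N, up 3 to C — 11 moves in all.
Check: order respected (F at step 3, J at step 4, M at step 7); 11 moves as required.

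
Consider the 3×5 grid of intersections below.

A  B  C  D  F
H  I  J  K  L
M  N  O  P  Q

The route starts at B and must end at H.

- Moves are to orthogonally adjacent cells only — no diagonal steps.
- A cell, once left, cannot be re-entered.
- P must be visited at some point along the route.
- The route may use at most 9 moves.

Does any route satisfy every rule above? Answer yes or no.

yes

One route that works: B → I → J → K → P → O → N → M → H.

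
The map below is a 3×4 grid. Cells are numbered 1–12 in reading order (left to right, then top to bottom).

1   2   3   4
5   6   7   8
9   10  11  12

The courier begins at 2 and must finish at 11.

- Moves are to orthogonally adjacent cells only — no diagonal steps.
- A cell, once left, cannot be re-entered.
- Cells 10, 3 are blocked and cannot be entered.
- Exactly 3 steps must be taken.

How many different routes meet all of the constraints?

Need simple routes of exactly 3 moves from 2 to 11 (Manhattan distance 3, so 0 moves are spent on a detour and 0 undoing it).
Enumerating: 2 6 7 11.
That gives 1 route.

1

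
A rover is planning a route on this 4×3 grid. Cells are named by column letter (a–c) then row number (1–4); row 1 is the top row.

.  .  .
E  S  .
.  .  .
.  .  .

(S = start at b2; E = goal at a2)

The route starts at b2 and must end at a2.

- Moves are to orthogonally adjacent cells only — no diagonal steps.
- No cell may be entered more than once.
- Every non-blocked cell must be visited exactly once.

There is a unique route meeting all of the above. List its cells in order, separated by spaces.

b2 b3 a3 a4 b4 c4 c3 c2 c1 b1 a1 a2

Need to visit all 12 open cells exactly once, starting at b2 and ending at a2.
Cell c4 has only two open neighbours (c3 and b4), so the path must pass straight through it: one of those is the cell it's entered from and the other is where it exits.
Route from b2: down to b3, left to a3, down to a4, 2× right (reaching c4), 3× up (reaching c1), 2× left (reaching a1), down to a2 — 11 moves in all.
Check: all 12 open cells covered.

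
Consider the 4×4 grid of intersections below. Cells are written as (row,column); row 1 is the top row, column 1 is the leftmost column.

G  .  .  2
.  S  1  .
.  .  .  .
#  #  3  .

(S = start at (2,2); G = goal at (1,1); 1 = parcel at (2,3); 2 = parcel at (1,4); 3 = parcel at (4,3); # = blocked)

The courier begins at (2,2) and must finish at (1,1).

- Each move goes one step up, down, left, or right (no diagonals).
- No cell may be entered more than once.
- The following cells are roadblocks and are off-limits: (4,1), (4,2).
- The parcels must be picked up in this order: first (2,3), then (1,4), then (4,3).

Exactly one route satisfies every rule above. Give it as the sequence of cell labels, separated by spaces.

(2,2) (2,3) (1,3) (1,4) (2,4) (3,4) (4,4) (4,3) (3,3) (3,2) (3,1) (2,1) (1,1)

The waypoints must appear in the order (2,3), (1,4), (4,3), with no cell reused.
Route from (2,2): right 1 to (2,3), up 1 to (1,3), right 1 to (1,4), down 3 to (4,4), left 1 to (4,3), up 1 to (3,3), left 2 to (3,1), up 2 to (1,1) — 12 moves in all.
Check: order respected (1 at step 1, 2 at step 3, 3 at step 7).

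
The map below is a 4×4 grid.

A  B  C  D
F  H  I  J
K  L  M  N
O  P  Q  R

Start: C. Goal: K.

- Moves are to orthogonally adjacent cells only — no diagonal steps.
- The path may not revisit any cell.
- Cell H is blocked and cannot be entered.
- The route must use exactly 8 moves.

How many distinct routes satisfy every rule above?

Need simple routes of exactly 8 moves from C to K (Manhattan distance 4, so 2 moves are spent on a detour and 2 undoing it).
Branch systematically from the start, pruning whenever the remaining move budget drops below the Manhattan distance to K or differs from it in parity. Grouping the completions by first move — via I: 8; via D: 9 (no valid completion starts via B) — and summing: 8 + 9 = 17.
That gives 17 routes.

17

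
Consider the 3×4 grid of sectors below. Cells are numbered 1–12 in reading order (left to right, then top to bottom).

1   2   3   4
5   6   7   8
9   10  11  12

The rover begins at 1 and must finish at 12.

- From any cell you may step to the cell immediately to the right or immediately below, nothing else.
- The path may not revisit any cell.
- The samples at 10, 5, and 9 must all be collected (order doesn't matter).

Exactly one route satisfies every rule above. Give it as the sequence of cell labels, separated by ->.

1 -> 5 -> 9 -> 10 -> 11 -> 12

Moves only go right or down, so the column and row indices never decrease.
Route from 1: 2× down (reaching 9), 3× right (reaching 12) — 5 moves in all.
Check: all required cells visited.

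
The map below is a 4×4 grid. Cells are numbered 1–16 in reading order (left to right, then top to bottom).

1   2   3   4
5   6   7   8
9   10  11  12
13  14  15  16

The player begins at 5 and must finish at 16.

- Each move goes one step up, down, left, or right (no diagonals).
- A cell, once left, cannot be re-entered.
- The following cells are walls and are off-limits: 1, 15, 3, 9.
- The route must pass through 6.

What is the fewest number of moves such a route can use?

5

Any route passes through 6 somewhere between 5 and 16. Summing Manhattan distances along the two legs (5 → 6 → 16) gives a lower bound of 1 + 4 = 5 moves.
A route of 5 moves achieves this: 5 → 6 → 10 → 11 → 12 → 16.
Since 5 matches the lower bound, it is optimal.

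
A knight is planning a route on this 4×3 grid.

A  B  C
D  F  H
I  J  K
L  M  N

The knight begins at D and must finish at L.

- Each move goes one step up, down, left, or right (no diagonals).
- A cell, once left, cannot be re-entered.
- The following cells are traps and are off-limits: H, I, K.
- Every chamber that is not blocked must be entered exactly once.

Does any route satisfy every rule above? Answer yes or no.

Cell C has only one open neighbour but is neither the start nor the goal, so a Hamiltonian route would have to both enter and leave it through the same neighbour — impossible without revisiting.

no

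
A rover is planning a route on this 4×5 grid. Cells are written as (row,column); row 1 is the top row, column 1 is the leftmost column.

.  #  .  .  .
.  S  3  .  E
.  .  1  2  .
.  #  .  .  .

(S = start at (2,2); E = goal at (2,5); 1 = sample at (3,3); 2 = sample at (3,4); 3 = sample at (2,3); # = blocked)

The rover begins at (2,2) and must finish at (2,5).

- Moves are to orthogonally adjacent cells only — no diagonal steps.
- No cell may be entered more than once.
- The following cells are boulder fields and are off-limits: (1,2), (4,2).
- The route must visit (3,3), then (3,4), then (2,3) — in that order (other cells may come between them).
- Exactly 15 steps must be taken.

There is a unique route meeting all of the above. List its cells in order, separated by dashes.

The waypoints must appear in the order (3,3), (3,4), (2,3), with no cell reused.
Route from (2,2): left to (2,1), down to (3,1), 2× right (reaching (3,3)), down to (4,3), 2× right (reaching (4,5)), up to (3,5), left to (3,4), up to (2,4), left to (2,3), up to (1,3), 2× right (reaching (1,5)), down to (2,5) — 15 moves in all.
Check: order respected (1 at step 4, 2 at step 9, 3 at step 11); 15 moves as required.

(2,2) - (2,1) - (3,1) - (3,2) - (3,3) - (4,3) - (4,4) - (4,5) - (3,5) - (3,4) - (2,4) - (2,3) - (1,3) - (1,4) - (1,5) - (2,5)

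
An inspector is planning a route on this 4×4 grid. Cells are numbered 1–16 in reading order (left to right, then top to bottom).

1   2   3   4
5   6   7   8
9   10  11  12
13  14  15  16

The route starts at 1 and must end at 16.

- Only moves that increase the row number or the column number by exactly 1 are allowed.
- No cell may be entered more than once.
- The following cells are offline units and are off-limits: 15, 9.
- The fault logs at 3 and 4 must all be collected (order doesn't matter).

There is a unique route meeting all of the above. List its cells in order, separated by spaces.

Moves only go right or down, so the column and row indices never decrease.
Route from 1: 3× right (reaching 4), 3× down (reaching 16) — 6 moves in all.
Check: all required cells visited.

1 2 3 4 8 12 16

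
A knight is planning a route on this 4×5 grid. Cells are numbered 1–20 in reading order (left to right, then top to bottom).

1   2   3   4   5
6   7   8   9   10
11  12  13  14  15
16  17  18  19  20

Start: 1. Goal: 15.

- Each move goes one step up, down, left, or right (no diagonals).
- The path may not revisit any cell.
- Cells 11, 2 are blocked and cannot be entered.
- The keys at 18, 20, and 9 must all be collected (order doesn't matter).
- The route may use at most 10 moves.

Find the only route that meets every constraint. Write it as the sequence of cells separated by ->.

The budget equals the shortest possible length, so every move has to be on a shortest route through the required cells.
Route from 1: down 1 to 6, right 3 to 9, down 1 to 14, left 1 to 13, down 1 to 18, right 2 to 20, up 1 to 15 — 10 moves in all.
Check: all required cells visited; 10 ≤ 10 moves.

1 -> 6 -> 7 -> 8 -> 9 -> 14 -> 13 -> 18 -> 19 -> 20 -> 15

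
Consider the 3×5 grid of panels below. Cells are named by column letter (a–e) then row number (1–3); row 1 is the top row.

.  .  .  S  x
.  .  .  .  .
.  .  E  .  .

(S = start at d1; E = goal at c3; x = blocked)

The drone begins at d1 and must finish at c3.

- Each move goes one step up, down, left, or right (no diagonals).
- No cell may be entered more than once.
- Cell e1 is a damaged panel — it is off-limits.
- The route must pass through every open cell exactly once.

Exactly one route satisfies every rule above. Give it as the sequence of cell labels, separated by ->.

Need to visit all 14 open cells exactly once, starting at d1 and ending at c3.
Route from d1: left 3 to a1, down 2 to a3, right 1 to b3, up 1 to b2, right 3 to e2, down 1 to e3, left 2 to c3 — 13 moves in all.
Check: all 14 open cells covered.

d1 -> c1 -> b1 -> a1 -> a2 -> a3 -> b3 -> b2 -> c2 -> d2 -> e2 -> e3 -> d3 -> c3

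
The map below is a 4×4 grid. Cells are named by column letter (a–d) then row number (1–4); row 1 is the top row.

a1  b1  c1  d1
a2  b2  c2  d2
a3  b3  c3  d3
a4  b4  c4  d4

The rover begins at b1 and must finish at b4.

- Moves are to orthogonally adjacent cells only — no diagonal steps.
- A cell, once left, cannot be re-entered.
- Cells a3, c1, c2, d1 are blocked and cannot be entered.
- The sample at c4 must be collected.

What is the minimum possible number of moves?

5

Any route passes through c4 somewhere between b1 and b4. Summing Manhattan distances along the two legs (b1 → c4 → b4) gives a lower bound of 4 + 1 = 5 moves.
A route of 5 moves achieves this: b1 → b2 → b3 → c3 → c4 → b4.
Since 5 matches the lower bound, it is optimal.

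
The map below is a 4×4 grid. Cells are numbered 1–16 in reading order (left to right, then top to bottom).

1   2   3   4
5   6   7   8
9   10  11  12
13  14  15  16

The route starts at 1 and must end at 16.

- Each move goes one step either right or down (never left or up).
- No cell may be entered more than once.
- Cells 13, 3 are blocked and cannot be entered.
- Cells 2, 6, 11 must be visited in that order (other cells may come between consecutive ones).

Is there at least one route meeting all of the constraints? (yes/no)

One route that works: 1 → 2 → 6 → 10 → 11 → 15 → 16.

yes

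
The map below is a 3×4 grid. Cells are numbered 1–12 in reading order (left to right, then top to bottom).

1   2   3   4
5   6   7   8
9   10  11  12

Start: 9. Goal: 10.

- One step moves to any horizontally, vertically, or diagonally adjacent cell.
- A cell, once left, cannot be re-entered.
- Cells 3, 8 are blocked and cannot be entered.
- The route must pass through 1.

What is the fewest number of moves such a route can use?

Any route passes through 1 somewhere between 9 and 10. Summing Chebyshev distances along the two legs (9 → 1 → 10) gives a lower bound of 2 + 2 = 4 moves.
A route of 4 moves achieves this: 9 → 5 → 1 → 6 → 10.
Since 4 matches the lower bound, it is optimal.

4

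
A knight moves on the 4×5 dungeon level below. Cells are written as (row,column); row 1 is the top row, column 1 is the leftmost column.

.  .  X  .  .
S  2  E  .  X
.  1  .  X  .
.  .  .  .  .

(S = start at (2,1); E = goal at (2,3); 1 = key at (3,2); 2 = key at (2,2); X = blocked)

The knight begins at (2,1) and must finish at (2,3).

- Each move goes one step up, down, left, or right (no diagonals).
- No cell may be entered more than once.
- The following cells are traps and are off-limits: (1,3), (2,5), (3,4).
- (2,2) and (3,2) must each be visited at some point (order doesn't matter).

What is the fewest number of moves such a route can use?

4

Any route passes through (2,2) and (3,2) in some order between (2,1) and (2,3). Summing Manhattan distances along each leg and taking the cheapest ordering ((2,1) → (3,2) → (2,2) → (2,3)) gives a lower bound of 2 + 1 + 1 = 4 moves.
A route of 4 moves achieves this: (2,1) → (3,1) → (3,2) → (2,2) → (2,3).
Since 4 matches the lower bound, it is optimal.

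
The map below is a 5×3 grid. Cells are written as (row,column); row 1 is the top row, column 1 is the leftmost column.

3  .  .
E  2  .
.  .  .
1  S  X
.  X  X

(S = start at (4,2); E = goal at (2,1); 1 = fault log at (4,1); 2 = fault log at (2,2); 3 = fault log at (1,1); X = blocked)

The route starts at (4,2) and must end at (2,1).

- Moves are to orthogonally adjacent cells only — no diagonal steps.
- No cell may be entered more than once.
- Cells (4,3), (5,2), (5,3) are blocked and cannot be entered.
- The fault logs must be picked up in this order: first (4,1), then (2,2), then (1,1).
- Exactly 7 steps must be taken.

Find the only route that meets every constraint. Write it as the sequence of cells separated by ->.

The waypoints must appear in the order (4,1), (2,2), (1,1), with no cell reused.
Route from (4,2): left 1 to (4,1), up 1 to (3,1), right 1 to (3,2), up 2 to (1,2), left 1 to (1,1), down 1 to (2,1) — 7 moves in all.
Check: order respected (1 at step 1, 2 at step 4, 3 at step 6); 7 moves as required.

(4,2) -> (4,1) -> (3,1) -> (3,2) -> (2,2) -> (1,2) -> (1,1) -> (2,1)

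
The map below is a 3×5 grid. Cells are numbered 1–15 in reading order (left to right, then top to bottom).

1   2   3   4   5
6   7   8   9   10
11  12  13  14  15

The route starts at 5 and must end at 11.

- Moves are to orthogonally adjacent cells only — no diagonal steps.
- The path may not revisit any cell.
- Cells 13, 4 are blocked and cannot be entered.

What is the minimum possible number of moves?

The Manhattan distance from 5 to 11 is |1−3| + |5−1| = 6, so at least 6 moves are needed.
A route of 6 moves achieves this: 5 → 10 → 9 → 8 → 7 → 12 → 11.
Since 6 matches the lower bound, it is optimal.

6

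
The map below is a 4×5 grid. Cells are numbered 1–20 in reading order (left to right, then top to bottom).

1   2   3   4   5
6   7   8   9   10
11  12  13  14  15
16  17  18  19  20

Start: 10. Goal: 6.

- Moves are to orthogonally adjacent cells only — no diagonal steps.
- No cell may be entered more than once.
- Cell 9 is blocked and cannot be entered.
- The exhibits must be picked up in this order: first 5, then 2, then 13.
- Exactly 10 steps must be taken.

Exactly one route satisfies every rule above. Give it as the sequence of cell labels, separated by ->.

The waypoints must appear in the order 5, 2, 13, with no cell reused.
Route from 10: up 1 to 5, left 3 to 2, down 1 to 7, right 1 to 8, down 1 to 13, left 2 to 11, up 1 to 6 — 10 moves in all.
Check: order respected (5 at step 1, 2 at step 4, 13 at step 7); 10 moves as required.

10 -> 5 -> 4 -> 3 -> 2 -> 7 -> 8 -> 13 -> 12 -> 11 -> 6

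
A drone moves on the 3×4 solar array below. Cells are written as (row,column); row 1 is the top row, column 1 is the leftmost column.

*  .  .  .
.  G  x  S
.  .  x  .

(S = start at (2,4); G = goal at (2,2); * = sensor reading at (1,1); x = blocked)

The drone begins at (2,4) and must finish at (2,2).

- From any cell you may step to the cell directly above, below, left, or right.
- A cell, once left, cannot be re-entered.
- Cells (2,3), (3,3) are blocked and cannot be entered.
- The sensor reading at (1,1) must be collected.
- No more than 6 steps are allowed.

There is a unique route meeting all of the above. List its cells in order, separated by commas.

(2,4), (1,4), (1,3), (1,2), (1,1), (2,1), (2,2)

Any route must reach (1,1) and still end at (2,2) within 6 moves, so the order of the required stops is forced.
Route from (2,4): up 1 to (1,4), left 3 to (1,1), down 1 to (2,1), right 1 to (2,2) — 6 moves in all.
Check: all required cells visited; 6 ≤ 6 moves.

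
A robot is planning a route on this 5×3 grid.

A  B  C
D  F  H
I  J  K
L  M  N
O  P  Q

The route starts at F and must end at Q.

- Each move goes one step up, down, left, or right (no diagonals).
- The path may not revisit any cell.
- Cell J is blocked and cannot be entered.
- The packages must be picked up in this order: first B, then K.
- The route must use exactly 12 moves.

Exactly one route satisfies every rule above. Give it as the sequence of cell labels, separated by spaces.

F D A B C H K N M L O P Q

The waypoints must appear in the order B, K, with no cell reused.
Route from F: left 1 to D, up 1 to A, right 2 to C, down 3 to N, left 2 to L, down 1 to O, right 2 to Q — 12 moves in all.
Check: order respected (B at step 3, K at step 6); 12 moves as required.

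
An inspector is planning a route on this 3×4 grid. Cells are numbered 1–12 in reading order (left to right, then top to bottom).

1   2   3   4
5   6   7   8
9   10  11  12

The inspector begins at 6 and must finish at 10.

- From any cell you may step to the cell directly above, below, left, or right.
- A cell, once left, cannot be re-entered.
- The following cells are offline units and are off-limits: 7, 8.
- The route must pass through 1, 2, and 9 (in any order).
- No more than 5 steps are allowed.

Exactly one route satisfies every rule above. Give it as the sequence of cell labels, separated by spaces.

6 2 1 5 9 10

The 5-move cap with required stops at 1, 2, 9 leaves no slack for detours.
Route from 6: up to 2, left to 1, 2× down (reaching 9), right to 10 — 5 moves in all.
Check: all required cells visited; 5 ≤ 5 moves.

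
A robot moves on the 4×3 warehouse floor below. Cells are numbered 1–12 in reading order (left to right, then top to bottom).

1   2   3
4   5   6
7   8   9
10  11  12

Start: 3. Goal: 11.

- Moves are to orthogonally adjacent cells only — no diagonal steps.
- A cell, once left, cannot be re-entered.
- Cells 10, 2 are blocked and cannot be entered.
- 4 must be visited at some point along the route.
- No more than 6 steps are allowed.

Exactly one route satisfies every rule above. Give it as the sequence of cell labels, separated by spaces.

3 6 5 4 7 8 11

Any route must reach 4 and still end at 11 within 6 moves, so the order of the required stops is forced.
Route from 3: down to 6, 2× left (reaching 4), down to 7, right to 8, down to 11 — 6 moves in all.
Check: all required cells visited; 6 ≤ 6 moves.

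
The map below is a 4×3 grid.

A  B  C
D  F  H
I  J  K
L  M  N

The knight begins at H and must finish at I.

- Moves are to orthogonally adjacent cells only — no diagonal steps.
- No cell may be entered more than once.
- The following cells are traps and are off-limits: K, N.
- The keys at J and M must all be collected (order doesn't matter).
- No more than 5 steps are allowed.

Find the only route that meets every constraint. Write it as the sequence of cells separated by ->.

H -> F -> J -> M -> L -> I

Any route must reach J and M and still end at I within 5 moves, so the order of the required stops is forced.
Route from H: left to F, 2× down (reaching M), left to L, up to I — 5 moves in all.
Check: all required cells visited; 5 ≤ 5 moves.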